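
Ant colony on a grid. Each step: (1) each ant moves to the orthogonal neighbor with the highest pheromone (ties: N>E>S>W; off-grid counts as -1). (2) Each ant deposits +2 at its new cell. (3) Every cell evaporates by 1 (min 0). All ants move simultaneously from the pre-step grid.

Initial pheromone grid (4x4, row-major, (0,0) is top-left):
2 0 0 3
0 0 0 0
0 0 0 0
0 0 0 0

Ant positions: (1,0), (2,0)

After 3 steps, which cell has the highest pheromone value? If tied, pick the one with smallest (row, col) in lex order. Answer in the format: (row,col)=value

Answer: (0,0)=5

Derivation:
Step 1: ant0:(1,0)->N->(0,0) | ant1:(2,0)->N->(1,0)
  grid max=3 at (0,0)
Step 2: ant0:(0,0)->S->(1,0) | ant1:(1,0)->N->(0,0)
  grid max=4 at (0,0)
Step 3: ant0:(1,0)->N->(0,0) | ant1:(0,0)->S->(1,0)
  grid max=5 at (0,0)
Final grid:
  5 0 0 0
  3 0 0 0
  0 0 0 0
  0 0 0 0
Max pheromone 5 at (0,0)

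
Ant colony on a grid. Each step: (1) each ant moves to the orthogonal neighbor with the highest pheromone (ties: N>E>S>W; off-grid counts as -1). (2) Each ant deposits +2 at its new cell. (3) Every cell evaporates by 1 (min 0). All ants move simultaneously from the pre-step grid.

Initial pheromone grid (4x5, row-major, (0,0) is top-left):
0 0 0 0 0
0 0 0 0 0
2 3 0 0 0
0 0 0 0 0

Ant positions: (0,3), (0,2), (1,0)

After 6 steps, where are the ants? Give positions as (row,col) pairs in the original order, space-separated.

Step 1: ant0:(0,3)->E->(0,4) | ant1:(0,2)->E->(0,3) | ant2:(1,0)->S->(2,0)
  grid max=3 at (2,0)
Step 2: ant0:(0,4)->W->(0,3) | ant1:(0,3)->E->(0,4) | ant2:(2,0)->E->(2,1)
  grid max=3 at (2,1)
Step 3: ant0:(0,3)->E->(0,4) | ant1:(0,4)->W->(0,3) | ant2:(2,1)->W->(2,0)
  grid max=3 at (0,3)
Step 4: ant0:(0,4)->W->(0,3) | ant1:(0,3)->E->(0,4) | ant2:(2,0)->E->(2,1)
  grid max=4 at (0,3)
Step 5: ant0:(0,3)->E->(0,4) | ant1:(0,4)->W->(0,3) | ant2:(2,1)->W->(2,0)
  grid max=5 at (0,3)
Step 6: ant0:(0,4)->W->(0,3) | ant1:(0,3)->E->(0,4) | ant2:(2,0)->E->(2,1)
  grid max=6 at (0,3)

(0,3) (0,4) (2,1)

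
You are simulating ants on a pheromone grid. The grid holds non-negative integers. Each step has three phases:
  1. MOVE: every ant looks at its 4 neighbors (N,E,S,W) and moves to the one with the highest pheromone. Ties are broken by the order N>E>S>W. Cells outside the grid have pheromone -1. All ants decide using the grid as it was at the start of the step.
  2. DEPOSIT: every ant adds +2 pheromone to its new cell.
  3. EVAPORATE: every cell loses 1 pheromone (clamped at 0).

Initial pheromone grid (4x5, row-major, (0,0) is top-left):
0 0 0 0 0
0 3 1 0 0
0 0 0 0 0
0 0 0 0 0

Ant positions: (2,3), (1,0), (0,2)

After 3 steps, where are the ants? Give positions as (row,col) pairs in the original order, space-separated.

Step 1: ant0:(2,3)->N->(1,3) | ant1:(1,0)->E->(1,1) | ant2:(0,2)->S->(1,2)
  grid max=4 at (1,1)
Step 2: ant0:(1,3)->W->(1,2) | ant1:(1,1)->E->(1,2) | ant2:(1,2)->W->(1,1)
  grid max=5 at (1,1)
Step 3: ant0:(1,2)->W->(1,1) | ant1:(1,2)->W->(1,1) | ant2:(1,1)->E->(1,2)
  grid max=8 at (1,1)

(1,1) (1,1) (1,2)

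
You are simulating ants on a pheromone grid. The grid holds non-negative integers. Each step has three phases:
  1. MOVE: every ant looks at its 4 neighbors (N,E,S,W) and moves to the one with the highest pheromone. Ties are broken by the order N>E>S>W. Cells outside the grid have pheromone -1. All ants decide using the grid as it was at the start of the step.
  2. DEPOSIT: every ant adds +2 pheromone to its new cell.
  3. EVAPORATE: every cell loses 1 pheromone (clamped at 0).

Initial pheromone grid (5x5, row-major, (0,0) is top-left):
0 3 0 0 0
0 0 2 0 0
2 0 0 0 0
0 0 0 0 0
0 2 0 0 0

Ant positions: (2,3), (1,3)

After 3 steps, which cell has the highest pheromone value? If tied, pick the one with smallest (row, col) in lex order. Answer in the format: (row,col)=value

Answer: (1,2)=5

Derivation:
Step 1: ant0:(2,3)->N->(1,3) | ant1:(1,3)->W->(1,2)
  grid max=3 at (1,2)
Step 2: ant0:(1,3)->W->(1,2) | ant1:(1,2)->E->(1,3)
  grid max=4 at (1,2)
Step 3: ant0:(1,2)->E->(1,3) | ant1:(1,3)->W->(1,2)
  grid max=5 at (1,2)
Final grid:
  0 0 0 0 0
  0 0 5 3 0
  0 0 0 0 0
  0 0 0 0 0
  0 0 0 0 0
Max pheromone 5 at (1,2)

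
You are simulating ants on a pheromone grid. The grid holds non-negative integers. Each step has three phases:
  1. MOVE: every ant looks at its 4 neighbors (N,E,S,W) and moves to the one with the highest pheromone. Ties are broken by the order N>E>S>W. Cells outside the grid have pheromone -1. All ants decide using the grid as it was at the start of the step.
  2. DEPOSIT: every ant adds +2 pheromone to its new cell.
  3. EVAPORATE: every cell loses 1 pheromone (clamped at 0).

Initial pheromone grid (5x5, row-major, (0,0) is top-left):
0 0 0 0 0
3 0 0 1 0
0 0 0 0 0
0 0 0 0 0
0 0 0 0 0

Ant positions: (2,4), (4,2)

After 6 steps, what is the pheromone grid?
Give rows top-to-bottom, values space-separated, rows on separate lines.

After step 1: ants at (1,4),(3,2)
  0 0 0 0 0
  2 0 0 0 1
  0 0 0 0 0
  0 0 1 0 0
  0 0 0 0 0
After step 2: ants at (0,4),(2,2)
  0 0 0 0 1
  1 0 0 0 0
  0 0 1 0 0
  0 0 0 0 0
  0 0 0 0 0
After step 3: ants at (1,4),(1,2)
  0 0 0 0 0
  0 0 1 0 1
  0 0 0 0 0
  0 0 0 0 0
  0 0 0 0 0
After step 4: ants at (0,4),(0,2)
  0 0 1 0 1
  0 0 0 0 0
  0 0 0 0 0
  0 0 0 0 0
  0 0 0 0 0
After step 5: ants at (1,4),(0,3)
  0 0 0 1 0
  0 0 0 0 1
  0 0 0 0 0
  0 0 0 0 0
  0 0 0 0 0
After step 6: ants at (0,4),(0,4)
  0 0 0 0 3
  0 0 0 0 0
  0 0 0 0 0
  0 0 0 0 0
  0 0 0 0 0

0 0 0 0 3
0 0 0 0 0
0 0 0 0 0
0 0 0 0 0
0 0 0 0 0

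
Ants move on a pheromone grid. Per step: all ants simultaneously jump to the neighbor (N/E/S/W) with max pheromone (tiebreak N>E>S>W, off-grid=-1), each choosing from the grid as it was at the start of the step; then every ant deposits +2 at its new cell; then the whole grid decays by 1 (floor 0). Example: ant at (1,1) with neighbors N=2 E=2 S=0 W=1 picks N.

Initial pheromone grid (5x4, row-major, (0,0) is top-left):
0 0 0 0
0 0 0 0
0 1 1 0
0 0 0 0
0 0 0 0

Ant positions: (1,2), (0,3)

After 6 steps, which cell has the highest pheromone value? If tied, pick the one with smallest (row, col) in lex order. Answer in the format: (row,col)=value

Answer: (0,3)=1

Derivation:
Step 1: ant0:(1,2)->S->(2,2) | ant1:(0,3)->S->(1,3)
  grid max=2 at (2,2)
Step 2: ant0:(2,2)->N->(1,2) | ant1:(1,3)->N->(0,3)
  grid max=1 at (0,3)
Step 3: ant0:(1,2)->S->(2,2) | ant1:(0,3)->S->(1,3)
  grid max=2 at (2,2)
Step 4: ant0:(2,2)->N->(1,2) | ant1:(1,3)->N->(0,3)
  grid max=1 at (0,3)
Step 5: ant0:(1,2)->S->(2,2) | ant1:(0,3)->S->(1,3)
  grid max=2 at (2,2)
Step 6: ant0:(2,2)->N->(1,2) | ant1:(1,3)->N->(0,3)
  grid max=1 at (0,3)
Final grid:
  0 0 0 1
  0 0 1 0
  0 0 1 0
  0 0 0 0
  0 0 0 0
Max pheromone 1 at (0,3)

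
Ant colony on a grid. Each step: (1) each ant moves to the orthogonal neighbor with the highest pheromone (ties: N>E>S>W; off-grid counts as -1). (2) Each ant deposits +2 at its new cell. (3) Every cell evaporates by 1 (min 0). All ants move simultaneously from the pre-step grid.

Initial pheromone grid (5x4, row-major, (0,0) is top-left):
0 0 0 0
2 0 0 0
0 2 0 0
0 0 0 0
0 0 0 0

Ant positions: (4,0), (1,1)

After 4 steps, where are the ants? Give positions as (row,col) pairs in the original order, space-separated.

Step 1: ant0:(4,0)->N->(3,0) | ant1:(1,1)->S->(2,1)
  grid max=3 at (2,1)
Step 2: ant0:(3,0)->N->(2,0) | ant1:(2,1)->N->(1,1)
  grid max=2 at (2,1)
Step 3: ant0:(2,0)->E->(2,1) | ant1:(1,1)->S->(2,1)
  grid max=5 at (2,1)
Step 4: ant0:(2,1)->N->(1,1) | ant1:(2,1)->N->(1,1)
  grid max=4 at (2,1)

(1,1) (1,1)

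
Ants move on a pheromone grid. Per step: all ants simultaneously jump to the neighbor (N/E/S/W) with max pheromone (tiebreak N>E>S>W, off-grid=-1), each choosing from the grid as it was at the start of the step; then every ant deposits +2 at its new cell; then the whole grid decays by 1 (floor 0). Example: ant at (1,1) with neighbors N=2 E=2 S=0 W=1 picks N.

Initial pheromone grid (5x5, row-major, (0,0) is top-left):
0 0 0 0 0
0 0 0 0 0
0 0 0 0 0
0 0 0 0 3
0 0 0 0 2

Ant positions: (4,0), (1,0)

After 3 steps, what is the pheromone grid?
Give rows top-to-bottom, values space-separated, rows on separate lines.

After step 1: ants at (3,0),(0,0)
  1 0 0 0 0
  0 0 0 0 0
  0 0 0 0 0
  1 0 0 0 2
  0 0 0 0 1
After step 2: ants at (2,0),(0,1)
  0 1 0 0 0
  0 0 0 0 0
  1 0 0 0 0
  0 0 0 0 1
  0 0 0 0 0
After step 3: ants at (1,0),(0,2)
  0 0 1 0 0
  1 0 0 0 0
  0 0 0 0 0
  0 0 0 0 0
  0 0 0 0 0

0 0 1 0 0
1 0 0 0 0
0 0 0 0 0
0 0 0 0 0
0 0 0 0 0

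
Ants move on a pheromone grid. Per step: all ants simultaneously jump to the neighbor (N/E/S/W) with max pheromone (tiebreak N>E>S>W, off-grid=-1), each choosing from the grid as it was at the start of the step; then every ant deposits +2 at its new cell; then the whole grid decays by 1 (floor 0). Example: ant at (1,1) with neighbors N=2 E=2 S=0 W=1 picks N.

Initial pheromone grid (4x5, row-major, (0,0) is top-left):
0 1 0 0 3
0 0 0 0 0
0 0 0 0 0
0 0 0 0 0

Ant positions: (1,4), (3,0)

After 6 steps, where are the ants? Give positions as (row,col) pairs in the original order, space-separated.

Step 1: ant0:(1,4)->N->(0,4) | ant1:(3,0)->N->(2,0)
  grid max=4 at (0,4)
Step 2: ant0:(0,4)->S->(1,4) | ant1:(2,0)->N->(1,0)
  grid max=3 at (0,4)
Step 3: ant0:(1,4)->N->(0,4) | ant1:(1,0)->N->(0,0)
  grid max=4 at (0,4)
Step 4: ant0:(0,4)->S->(1,4) | ant1:(0,0)->E->(0,1)
  grid max=3 at (0,4)
Step 5: ant0:(1,4)->N->(0,4) | ant1:(0,1)->E->(0,2)
  grid max=4 at (0,4)
Step 6: ant0:(0,4)->S->(1,4) | ant1:(0,2)->E->(0,3)
  grid max=3 at (0,4)

(1,4) (0,3)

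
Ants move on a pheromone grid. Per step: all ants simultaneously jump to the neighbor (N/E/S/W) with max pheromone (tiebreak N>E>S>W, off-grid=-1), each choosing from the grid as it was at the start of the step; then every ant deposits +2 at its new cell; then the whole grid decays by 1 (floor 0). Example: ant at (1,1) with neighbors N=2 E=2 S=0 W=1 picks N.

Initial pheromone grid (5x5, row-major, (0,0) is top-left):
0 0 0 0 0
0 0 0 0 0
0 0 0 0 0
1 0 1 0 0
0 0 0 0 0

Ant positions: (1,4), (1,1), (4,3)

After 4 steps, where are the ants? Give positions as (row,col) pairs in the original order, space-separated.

Step 1: ant0:(1,4)->N->(0,4) | ant1:(1,1)->N->(0,1) | ant2:(4,3)->N->(3,3)
  grid max=1 at (0,1)
Step 2: ant0:(0,4)->S->(1,4) | ant1:(0,1)->E->(0,2) | ant2:(3,3)->N->(2,3)
  grid max=1 at (0,2)
Step 3: ant0:(1,4)->N->(0,4) | ant1:(0,2)->E->(0,3) | ant2:(2,3)->N->(1,3)
  grid max=1 at (0,3)
Step 4: ant0:(0,4)->W->(0,3) | ant1:(0,3)->E->(0,4) | ant2:(1,3)->N->(0,3)
  grid max=4 at (0,3)

(0,3) (0,4) (0,3)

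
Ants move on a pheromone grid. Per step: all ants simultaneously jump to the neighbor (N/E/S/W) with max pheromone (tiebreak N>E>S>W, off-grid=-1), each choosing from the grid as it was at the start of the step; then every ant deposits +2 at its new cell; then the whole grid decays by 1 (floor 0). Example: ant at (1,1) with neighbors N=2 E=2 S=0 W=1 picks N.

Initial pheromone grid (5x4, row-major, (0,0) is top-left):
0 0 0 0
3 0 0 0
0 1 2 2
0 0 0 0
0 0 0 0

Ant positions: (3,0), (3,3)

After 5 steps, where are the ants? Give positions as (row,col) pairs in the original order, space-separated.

Step 1: ant0:(3,0)->N->(2,0) | ant1:(3,3)->N->(2,3)
  grid max=3 at (2,3)
Step 2: ant0:(2,0)->N->(1,0) | ant1:(2,3)->W->(2,2)
  grid max=3 at (1,0)
Step 3: ant0:(1,0)->N->(0,0) | ant1:(2,2)->E->(2,3)
  grid max=3 at (2,3)
Step 4: ant0:(0,0)->S->(1,0) | ant1:(2,3)->W->(2,2)
  grid max=3 at (1,0)
Step 5: ant0:(1,0)->N->(0,0) | ant1:(2,2)->E->(2,3)
  grid max=3 at (2,3)

(0,0) (2,3)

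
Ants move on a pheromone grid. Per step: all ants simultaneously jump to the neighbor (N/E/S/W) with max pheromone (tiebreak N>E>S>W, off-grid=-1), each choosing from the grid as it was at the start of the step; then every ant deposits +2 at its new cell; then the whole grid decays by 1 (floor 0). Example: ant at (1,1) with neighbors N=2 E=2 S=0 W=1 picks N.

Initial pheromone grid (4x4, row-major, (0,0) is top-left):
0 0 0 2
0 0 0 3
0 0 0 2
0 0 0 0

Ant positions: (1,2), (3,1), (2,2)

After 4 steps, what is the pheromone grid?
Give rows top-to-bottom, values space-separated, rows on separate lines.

After step 1: ants at (1,3),(2,1),(2,3)
  0 0 0 1
  0 0 0 4
  0 1 0 3
  0 0 0 0
After step 2: ants at (2,3),(1,1),(1,3)
  0 0 0 0
  0 1 0 5
  0 0 0 4
  0 0 0 0
After step 3: ants at (1,3),(0,1),(2,3)
  0 1 0 0
  0 0 0 6
  0 0 0 5
  0 0 0 0
After step 4: ants at (2,3),(0,2),(1,3)
  0 0 1 0
  0 0 0 7
  0 0 0 6
  0 0 0 0

0 0 1 0
0 0 0 7
0 0 0 6
0 0 0 0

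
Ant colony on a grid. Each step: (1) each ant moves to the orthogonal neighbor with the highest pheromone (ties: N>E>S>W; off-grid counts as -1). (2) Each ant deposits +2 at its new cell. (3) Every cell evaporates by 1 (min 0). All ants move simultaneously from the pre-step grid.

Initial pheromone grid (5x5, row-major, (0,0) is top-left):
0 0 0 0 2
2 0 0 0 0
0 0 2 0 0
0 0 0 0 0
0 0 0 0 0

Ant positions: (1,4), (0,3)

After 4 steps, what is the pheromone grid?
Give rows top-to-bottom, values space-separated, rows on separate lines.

After step 1: ants at (0,4),(0,4)
  0 0 0 0 5
  1 0 0 0 0
  0 0 1 0 0
  0 0 0 0 0
  0 0 0 0 0
After step 2: ants at (1,4),(1,4)
  0 0 0 0 4
  0 0 0 0 3
  0 0 0 0 0
  0 0 0 0 0
  0 0 0 0 0
After step 3: ants at (0,4),(0,4)
  0 0 0 0 7
  0 0 0 0 2
  0 0 0 0 0
  0 0 0 0 0
  0 0 0 0 0
After step 4: ants at (1,4),(1,4)
  0 0 0 0 6
  0 0 0 0 5
  0 0 0 0 0
  0 0 0 0 0
  0 0 0 0 0

0 0 0 0 6
0 0 0 0 5
0 0 0 0 0
0 0 0 0 0
0 0 0 0 0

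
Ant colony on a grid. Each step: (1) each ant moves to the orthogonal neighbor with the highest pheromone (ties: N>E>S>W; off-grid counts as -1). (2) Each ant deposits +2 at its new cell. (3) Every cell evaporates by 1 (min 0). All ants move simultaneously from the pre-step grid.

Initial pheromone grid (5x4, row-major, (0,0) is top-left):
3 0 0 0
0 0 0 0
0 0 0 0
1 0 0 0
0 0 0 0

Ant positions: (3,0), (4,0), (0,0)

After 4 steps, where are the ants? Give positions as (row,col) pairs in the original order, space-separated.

Step 1: ant0:(3,0)->N->(2,0) | ant1:(4,0)->N->(3,0) | ant2:(0,0)->E->(0,1)
  grid max=2 at (0,0)
Step 2: ant0:(2,0)->S->(3,0) | ant1:(3,0)->N->(2,0) | ant2:(0,1)->W->(0,0)
  grid max=3 at (0,0)
Step 3: ant0:(3,0)->N->(2,0) | ant1:(2,0)->S->(3,0) | ant2:(0,0)->E->(0,1)
  grid max=4 at (3,0)
Step 4: ant0:(2,0)->S->(3,0) | ant1:(3,0)->N->(2,0) | ant2:(0,1)->W->(0,0)
  grid max=5 at (3,0)

(3,0) (2,0) (0,0)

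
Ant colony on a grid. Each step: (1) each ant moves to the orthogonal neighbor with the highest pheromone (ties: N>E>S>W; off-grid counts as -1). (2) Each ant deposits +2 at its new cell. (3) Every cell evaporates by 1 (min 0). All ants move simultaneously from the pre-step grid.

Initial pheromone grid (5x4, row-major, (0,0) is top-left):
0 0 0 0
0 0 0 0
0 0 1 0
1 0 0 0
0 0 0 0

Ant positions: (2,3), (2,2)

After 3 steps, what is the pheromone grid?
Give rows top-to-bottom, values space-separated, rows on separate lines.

After step 1: ants at (2,2),(1,2)
  0 0 0 0
  0 0 1 0
  0 0 2 0
  0 0 0 0
  0 0 0 0
After step 2: ants at (1,2),(2,2)
  0 0 0 0
  0 0 2 0
  0 0 3 0
  0 0 0 0
  0 0 0 0
After step 3: ants at (2,2),(1,2)
  0 0 0 0
  0 0 3 0
  0 0 4 0
  0 0 0 0
  0 0 0 0

0 0 0 0
0 0 3 0
0 0 4 0
0 0 0 0
0 0 0 0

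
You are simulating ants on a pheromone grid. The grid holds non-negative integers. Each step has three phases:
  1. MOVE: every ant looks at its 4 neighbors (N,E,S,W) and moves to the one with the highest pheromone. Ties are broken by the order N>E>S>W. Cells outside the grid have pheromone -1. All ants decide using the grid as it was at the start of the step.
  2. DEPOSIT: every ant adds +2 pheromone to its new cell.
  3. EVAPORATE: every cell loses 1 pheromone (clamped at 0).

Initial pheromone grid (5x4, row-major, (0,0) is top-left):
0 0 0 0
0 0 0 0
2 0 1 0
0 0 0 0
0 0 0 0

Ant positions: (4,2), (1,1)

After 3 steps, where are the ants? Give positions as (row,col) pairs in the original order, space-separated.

Step 1: ant0:(4,2)->N->(3,2) | ant1:(1,1)->N->(0,1)
  grid max=1 at (0,1)
Step 2: ant0:(3,2)->N->(2,2) | ant1:(0,1)->E->(0,2)
  grid max=1 at (0,2)
Step 3: ant0:(2,2)->N->(1,2) | ant1:(0,2)->E->(0,3)
  grid max=1 at (0,3)

(1,2) (0,3)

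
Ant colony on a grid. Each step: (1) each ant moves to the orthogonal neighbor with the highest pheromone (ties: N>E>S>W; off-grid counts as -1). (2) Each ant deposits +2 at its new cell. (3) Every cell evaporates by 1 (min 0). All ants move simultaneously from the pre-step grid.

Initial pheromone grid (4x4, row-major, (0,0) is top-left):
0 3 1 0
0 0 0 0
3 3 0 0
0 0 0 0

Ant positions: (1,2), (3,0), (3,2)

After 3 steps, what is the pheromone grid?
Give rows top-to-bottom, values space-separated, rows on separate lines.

After step 1: ants at (0,2),(2,0),(2,2)
  0 2 2 0
  0 0 0 0
  4 2 1 0
  0 0 0 0
After step 2: ants at (0,1),(2,1),(2,1)
  0 3 1 0
  0 0 0 0
  3 5 0 0
  0 0 0 0
After step 3: ants at (0,2),(2,0),(2,0)
  0 2 2 0
  0 0 0 0
  6 4 0 0
  0 0 0 0

0 2 2 0
0 0 0 0
6 4 0 0
0 0 0 0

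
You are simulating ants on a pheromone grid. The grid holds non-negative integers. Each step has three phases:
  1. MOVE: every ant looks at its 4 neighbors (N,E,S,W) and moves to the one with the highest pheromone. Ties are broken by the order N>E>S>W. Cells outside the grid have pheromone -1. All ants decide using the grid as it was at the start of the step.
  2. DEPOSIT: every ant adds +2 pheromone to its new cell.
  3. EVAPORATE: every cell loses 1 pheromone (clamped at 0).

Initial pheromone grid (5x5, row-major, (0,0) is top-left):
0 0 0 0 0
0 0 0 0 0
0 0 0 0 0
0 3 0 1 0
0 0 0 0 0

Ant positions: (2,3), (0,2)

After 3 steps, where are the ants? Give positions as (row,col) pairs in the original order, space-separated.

Step 1: ant0:(2,3)->S->(3,3) | ant1:(0,2)->E->(0,3)
  grid max=2 at (3,1)
Step 2: ant0:(3,3)->N->(2,3) | ant1:(0,3)->E->(0,4)
  grid max=1 at (0,4)
Step 3: ant0:(2,3)->S->(3,3) | ant1:(0,4)->S->(1,4)
  grid max=2 at (3,3)

(3,3) (1,4)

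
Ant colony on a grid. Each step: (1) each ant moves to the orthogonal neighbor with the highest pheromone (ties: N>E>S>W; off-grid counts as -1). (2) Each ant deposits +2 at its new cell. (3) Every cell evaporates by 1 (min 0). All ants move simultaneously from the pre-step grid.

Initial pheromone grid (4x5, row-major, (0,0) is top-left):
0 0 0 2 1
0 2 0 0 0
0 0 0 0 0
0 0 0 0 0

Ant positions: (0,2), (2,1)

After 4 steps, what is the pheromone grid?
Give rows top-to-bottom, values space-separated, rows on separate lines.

After step 1: ants at (0,3),(1,1)
  0 0 0 3 0
  0 3 0 0 0
  0 0 0 0 0
  0 0 0 0 0
After step 2: ants at (0,4),(0,1)
  0 1 0 2 1
  0 2 0 0 0
  0 0 0 0 0
  0 0 0 0 0
After step 3: ants at (0,3),(1,1)
  0 0 0 3 0
  0 3 0 0 0
  0 0 0 0 0
  0 0 0 0 0
After step 4: ants at (0,4),(0,1)
  0 1 0 2 1
  0 2 0 0 0
  0 0 0 0 0
  0 0 0 0 0

0 1 0 2 1
0 2 0 0 0
0 0 0 0 0
0 0 0 0 0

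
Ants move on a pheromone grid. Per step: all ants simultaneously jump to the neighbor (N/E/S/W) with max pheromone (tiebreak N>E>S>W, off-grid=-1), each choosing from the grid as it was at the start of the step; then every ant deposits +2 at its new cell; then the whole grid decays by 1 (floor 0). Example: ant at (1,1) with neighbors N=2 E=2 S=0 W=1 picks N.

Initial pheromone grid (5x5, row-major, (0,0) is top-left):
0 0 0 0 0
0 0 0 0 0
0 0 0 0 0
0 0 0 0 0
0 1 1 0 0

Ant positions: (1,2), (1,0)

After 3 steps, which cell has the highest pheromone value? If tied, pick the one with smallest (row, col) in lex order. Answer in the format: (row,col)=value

Step 1: ant0:(1,2)->N->(0,2) | ant1:(1,0)->N->(0,0)
  grid max=1 at (0,0)
Step 2: ant0:(0,2)->E->(0,3) | ant1:(0,0)->E->(0,1)
  grid max=1 at (0,1)
Step 3: ant0:(0,3)->E->(0,4) | ant1:(0,1)->E->(0,2)
  grid max=1 at (0,2)
Final grid:
  0 0 1 0 1
  0 0 0 0 0
  0 0 0 0 0
  0 0 0 0 0
  0 0 0 0 0
Max pheromone 1 at (0,2)

Answer: (0,2)=1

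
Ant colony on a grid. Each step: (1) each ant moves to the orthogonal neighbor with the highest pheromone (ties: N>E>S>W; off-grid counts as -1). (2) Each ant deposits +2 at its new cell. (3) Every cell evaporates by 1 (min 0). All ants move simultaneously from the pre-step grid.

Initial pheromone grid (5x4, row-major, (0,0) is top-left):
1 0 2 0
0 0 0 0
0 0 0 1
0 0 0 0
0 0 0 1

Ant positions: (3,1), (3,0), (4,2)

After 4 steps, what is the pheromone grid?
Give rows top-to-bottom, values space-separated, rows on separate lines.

After step 1: ants at (2,1),(2,0),(4,3)
  0 0 1 0
  0 0 0 0
  1 1 0 0
  0 0 0 0
  0 0 0 2
After step 2: ants at (2,0),(2,1),(3,3)
  0 0 0 0
  0 0 0 0
  2 2 0 0
  0 0 0 1
  0 0 0 1
After step 3: ants at (2,1),(2,0),(4,3)
  0 0 0 0
  0 0 0 0
  3 3 0 0
  0 0 0 0
  0 0 0 2
After step 4: ants at (2,0),(2,1),(3,3)
  0 0 0 0
  0 0 0 0
  4 4 0 0
  0 0 0 1
  0 0 0 1

0 0 0 0
0 0 0 0
4 4 0 0
0 0 0 1
0 0 0 1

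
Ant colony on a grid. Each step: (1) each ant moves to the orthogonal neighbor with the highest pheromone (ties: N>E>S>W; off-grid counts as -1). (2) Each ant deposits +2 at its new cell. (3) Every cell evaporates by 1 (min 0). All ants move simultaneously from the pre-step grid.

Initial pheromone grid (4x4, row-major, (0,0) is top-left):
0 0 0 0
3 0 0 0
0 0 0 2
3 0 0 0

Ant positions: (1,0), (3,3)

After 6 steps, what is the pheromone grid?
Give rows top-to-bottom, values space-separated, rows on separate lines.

After step 1: ants at (0,0),(2,3)
  1 0 0 0
  2 0 0 0
  0 0 0 3
  2 0 0 0
After step 2: ants at (1,0),(1,3)
  0 0 0 0
  3 0 0 1
  0 0 0 2
  1 0 0 0
After step 3: ants at (0,0),(2,3)
  1 0 0 0
  2 0 0 0
  0 0 0 3
  0 0 0 0
After step 4: ants at (1,0),(1,3)
  0 0 0 0
  3 0 0 1
  0 0 0 2
  0 0 0 0
After step 5: ants at (0,0),(2,3)
  1 0 0 0
  2 0 0 0
  0 0 0 3
  0 0 0 0
After step 6: ants at (1,0),(1,3)
  0 0 0 0
  3 0 0 1
  0 0 0 2
  0 0 0 0

0 0 0 0
3 0 0 1
0 0 0 2
0 0 0 0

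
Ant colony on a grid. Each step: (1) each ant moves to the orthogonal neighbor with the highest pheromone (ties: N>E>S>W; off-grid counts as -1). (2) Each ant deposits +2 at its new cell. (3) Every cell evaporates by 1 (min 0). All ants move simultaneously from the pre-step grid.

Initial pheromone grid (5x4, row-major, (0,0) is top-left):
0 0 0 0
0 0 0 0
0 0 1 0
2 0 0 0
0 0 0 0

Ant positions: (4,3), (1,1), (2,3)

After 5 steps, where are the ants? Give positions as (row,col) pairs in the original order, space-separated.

Step 1: ant0:(4,3)->N->(3,3) | ant1:(1,1)->N->(0,1) | ant2:(2,3)->W->(2,2)
  grid max=2 at (2,2)
Step 2: ant0:(3,3)->N->(2,3) | ant1:(0,1)->E->(0,2) | ant2:(2,2)->N->(1,2)
  grid max=1 at (0,2)
Step 3: ant0:(2,3)->W->(2,2) | ant1:(0,2)->S->(1,2) | ant2:(1,2)->N->(0,2)
  grid max=2 at (0,2)
Step 4: ant0:(2,2)->N->(1,2) | ant1:(1,2)->N->(0,2) | ant2:(0,2)->S->(1,2)
  grid max=5 at (1,2)
Step 5: ant0:(1,2)->N->(0,2) | ant1:(0,2)->S->(1,2) | ant2:(1,2)->N->(0,2)
  grid max=6 at (0,2)

(0,2) (1,2) (0,2)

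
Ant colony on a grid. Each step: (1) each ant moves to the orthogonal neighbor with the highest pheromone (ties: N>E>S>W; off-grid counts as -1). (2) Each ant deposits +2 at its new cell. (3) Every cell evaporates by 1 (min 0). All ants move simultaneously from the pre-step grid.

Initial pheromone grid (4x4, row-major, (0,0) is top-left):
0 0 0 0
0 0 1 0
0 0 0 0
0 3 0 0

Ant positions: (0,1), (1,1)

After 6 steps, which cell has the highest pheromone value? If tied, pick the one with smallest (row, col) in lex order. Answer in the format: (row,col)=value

Step 1: ant0:(0,1)->E->(0,2) | ant1:(1,1)->E->(1,2)
  grid max=2 at (1,2)
Step 2: ant0:(0,2)->S->(1,2) | ant1:(1,2)->N->(0,2)
  grid max=3 at (1,2)
Step 3: ant0:(1,2)->N->(0,2) | ant1:(0,2)->S->(1,2)
  grid max=4 at (1,2)
Step 4: ant0:(0,2)->S->(1,2) | ant1:(1,2)->N->(0,2)
  grid max=5 at (1,2)
Step 5: ant0:(1,2)->N->(0,2) | ant1:(0,2)->S->(1,2)
  grid max=6 at (1,2)
Step 6: ant0:(0,2)->S->(1,2) | ant1:(1,2)->N->(0,2)
  grid max=7 at (1,2)
Final grid:
  0 0 6 0
  0 0 7 0
  0 0 0 0
  0 0 0 0
Max pheromone 7 at (1,2)

Answer: (1,2)=7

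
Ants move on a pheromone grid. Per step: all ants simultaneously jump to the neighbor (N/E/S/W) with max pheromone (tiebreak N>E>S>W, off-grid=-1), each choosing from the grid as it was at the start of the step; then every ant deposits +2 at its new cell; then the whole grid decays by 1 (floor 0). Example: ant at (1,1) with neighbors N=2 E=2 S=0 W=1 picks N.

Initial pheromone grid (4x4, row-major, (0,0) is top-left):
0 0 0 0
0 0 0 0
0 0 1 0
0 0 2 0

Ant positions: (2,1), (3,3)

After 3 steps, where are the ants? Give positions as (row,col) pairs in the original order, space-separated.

Step 1: ant0:(2,1)->E->(2,2) | ant1:(3,3)->W->(3,2)
  grid max=3 at (3,2)
Step 2: ant0:(2,2)->S->(3,2) | ant1:(3,2)->N->(2,2)
  grid max=4 at (3,2)
Step 3: ant0:(3,2)->N->(2,2) | ant1:(2,2)->S->(3,2)
  grid max=5 at (3,2)

(2,2) (3,2)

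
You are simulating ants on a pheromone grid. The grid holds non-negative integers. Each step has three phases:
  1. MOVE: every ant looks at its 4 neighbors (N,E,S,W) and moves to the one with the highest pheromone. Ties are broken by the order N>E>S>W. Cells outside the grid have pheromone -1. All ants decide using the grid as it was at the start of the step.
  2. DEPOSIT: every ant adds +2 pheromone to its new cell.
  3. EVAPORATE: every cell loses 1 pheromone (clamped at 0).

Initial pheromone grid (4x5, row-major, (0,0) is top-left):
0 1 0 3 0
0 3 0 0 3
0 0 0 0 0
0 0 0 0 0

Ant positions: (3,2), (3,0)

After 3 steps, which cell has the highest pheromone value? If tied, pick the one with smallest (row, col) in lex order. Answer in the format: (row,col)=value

Answer: (1,1)=4

Derivation:
Step 1: ant0:(3,2)->N->(2,2) | ant1:(3,0)->N->(2,0)
  grid max=2 at (0,3)
Step 2: ant0:(2,2)->N->(1,2) | ant1:(2,0)->N->(1,0)
  grid max=1 at (0,3)
Step 3: ant0:(1,2)->W->(1,1) | ant1:(1,0)->E->(1,1)
  grid max=4 at (1,1)
Final grid:
  0 0 0 0 0
  0 4 0 0 0
  0 0 0 0 0
  0 0 0 0 0
Max pheromone 4 at (1,1)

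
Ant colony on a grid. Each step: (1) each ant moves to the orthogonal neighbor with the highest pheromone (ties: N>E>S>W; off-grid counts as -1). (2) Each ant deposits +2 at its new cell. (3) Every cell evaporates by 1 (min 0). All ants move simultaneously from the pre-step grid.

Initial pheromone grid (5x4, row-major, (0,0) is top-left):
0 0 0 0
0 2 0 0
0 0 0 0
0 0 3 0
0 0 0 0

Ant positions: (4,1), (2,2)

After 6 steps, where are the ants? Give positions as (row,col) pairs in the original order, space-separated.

Step 1: ant0:(4,1)->N->(3,1) | ant1:(2,2)->S->(3,2)
  grid max=4 at (3,2)
Step 2: ant0:(3,1)->E->(3,2) | ant1:(3,2)->W->(3,1)
  grid max=5 at (3,2)
Step 3: ant0:(3,2)->W->(3,1) | ant1:(3,1)->E->(3,2)
  grid max=6 at (3,2)
Step 4: ant0:(3,1)->E->(3,2) | ant1:(3,2)->W->(3,1)
  grid max=7 at (3,2)
Step 5: ant0:(3,2)->W->(3,1) | ant1:(3,1)->E->(3,2)
  grid max=8 at (3,2)
Step 6: ant0:(3,1)->E->(3,2) | ant1:(3,2)->W->(3,1)
  grid max=9 at (3,2)

(3,2) (3,1)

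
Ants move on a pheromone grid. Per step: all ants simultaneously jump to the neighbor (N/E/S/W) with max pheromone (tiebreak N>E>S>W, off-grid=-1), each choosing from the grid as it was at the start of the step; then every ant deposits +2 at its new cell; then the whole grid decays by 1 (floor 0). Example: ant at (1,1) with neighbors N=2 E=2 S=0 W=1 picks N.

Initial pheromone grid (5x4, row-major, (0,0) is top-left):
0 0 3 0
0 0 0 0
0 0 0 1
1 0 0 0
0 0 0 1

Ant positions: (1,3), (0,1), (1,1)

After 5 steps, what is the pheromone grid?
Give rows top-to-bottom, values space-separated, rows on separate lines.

After step 1: ants at (2,3),(0,2),(0,1)
  0 1 4 0
  0 0 0 0
  0 0 0 2
  0 0 0 0
  0 0 0 0
After step 2: ants at (1,3),(0,1),(0,2)
  0 2 5 0
  0 0 0 1
  0 0 0 1
  0 0 0 0
  0 0 0 0
After step 3: ants at (2,3),(0,2),(0,1)
  0 3 6 0
  0 0 0 0
  0 0 0 2
  0 0 0 0
  0 0 0 0
After step 4: ants at (1,3),(0,1),(0,2)
  0 4 7 0
  0 0 0 1
  0 0 0 1
  0 0 0 0
  0 0 0 0
After step 5: ants at (2,3),(0,2),(0,1)
  0 5 8 0
  0 0 0 0
  0 0 0 2
  0 0 0 0
  0 0 0 0

0 5 8 0
0 0 0 0
0 0 0 2
0 0 0 0
0 0 0 0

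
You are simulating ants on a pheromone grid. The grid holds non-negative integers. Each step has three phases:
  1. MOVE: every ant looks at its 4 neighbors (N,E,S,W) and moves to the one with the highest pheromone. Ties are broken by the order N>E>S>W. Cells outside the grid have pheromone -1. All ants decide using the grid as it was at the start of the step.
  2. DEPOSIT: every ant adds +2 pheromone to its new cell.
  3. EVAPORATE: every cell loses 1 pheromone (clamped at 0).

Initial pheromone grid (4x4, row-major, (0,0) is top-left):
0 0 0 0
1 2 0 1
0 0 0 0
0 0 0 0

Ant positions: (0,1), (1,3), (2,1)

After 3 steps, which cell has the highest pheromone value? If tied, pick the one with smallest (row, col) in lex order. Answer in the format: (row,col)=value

Answer: (1,1)=7

Derivation:
Step 1: ant0:(0,1)->S->(1,1) | ant1:(1,3)->N->(0,3) | ant2:(2,1)->N->(1,1)
  grid max=5 at (1,1)
Step 2: ant0:(1,1)->N->(0,1) | ant1:(0,3)->S->(1,3) | ant2:(1,1)->N->(0,1)
  grid max=4 at (1,1)
Step 3: ant0:(0,1)->S->(1,1) | ant1:(1,3)->N->(0,3) | ant2:(0,1)->S->(1,1)
  grid max=7 at (1,1)
Final grid:
  0 2 0 1
  0 7 0 0
  0 0 0 0
  0 0 0 0
Max pheromone 7 at (1,1)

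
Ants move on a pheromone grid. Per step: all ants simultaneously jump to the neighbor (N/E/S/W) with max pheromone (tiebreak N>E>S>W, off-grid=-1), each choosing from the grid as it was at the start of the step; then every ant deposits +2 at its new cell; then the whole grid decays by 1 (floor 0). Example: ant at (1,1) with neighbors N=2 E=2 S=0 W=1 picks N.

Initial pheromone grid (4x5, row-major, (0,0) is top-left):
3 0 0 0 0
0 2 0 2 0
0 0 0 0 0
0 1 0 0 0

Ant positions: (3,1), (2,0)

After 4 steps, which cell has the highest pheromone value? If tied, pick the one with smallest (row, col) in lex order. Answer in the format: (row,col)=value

Answer: (0,0)=5

Derivation:
Step 1: ant0:(3,1)->N->(2,1) | ant1:(2,0)->N->(1,0)
  grid max=2 at (0,0)
Step 2: ant0:(2,1)->N->(1,1) | ant1:(1,0)->N->(0,0)
  grid max=3 at (0,0)
Step 3: ant0:(1,1)->N->(0,1) | ant1:(0,0)->E->(0,1)
  grid max=3 at (0,1)
Step 4: ant0:(0,1)->W->(0,0) | ant1:(0,1)->W->(0,0)
  grid max=5 at (0,0)
Final grid:
  5 2 0 0 0
  0 0 0 0 0
  0 0 0 0 0
  0 0 0 0 0
Max pheromone 5 at (0,0)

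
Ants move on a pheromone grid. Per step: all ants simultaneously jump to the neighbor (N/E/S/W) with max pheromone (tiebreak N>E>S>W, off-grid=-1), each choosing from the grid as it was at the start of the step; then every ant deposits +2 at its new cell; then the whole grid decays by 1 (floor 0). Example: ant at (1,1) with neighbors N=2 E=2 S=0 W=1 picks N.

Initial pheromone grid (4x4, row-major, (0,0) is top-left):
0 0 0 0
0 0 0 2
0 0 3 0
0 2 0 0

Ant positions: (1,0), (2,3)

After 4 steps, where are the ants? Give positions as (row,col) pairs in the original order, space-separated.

Step 1: ant0:(1,0)->N->(0,0) | ant1:(2,3)->W->(2,2)
  grid max=4 at (2,2)
Step 2: ant0:(0,0)->E->(0,1) | ant1:(2,2)->N->(1,2)
  grid max=3 at (2,2)
Step 3: ant0:(0,1)->E->(0,2) | ant1:(1,2)->S->(2,2)
  grid max=4 at (2,2)
Step 4: ant0:(0,2)->E->(0,3) | ant1:(2,2)->N->(1,2)
  grid max=3 at (2,2)

(0,3) (1,2)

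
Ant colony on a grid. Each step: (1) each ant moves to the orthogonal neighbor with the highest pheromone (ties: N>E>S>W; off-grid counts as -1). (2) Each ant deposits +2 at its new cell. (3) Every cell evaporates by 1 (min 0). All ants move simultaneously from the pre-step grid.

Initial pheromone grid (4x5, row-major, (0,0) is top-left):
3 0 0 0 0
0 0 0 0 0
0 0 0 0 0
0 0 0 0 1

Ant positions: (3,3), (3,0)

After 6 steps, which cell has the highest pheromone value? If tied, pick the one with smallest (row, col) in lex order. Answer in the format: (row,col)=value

Answer: (0,0)=1

Derivation:
Step 1: ant0:(3,3)->E->(3,4) | ant1:(3,0)->N->(2,0)
  grid max=2 at (0,0)
Step 2: ant0:(3,4)->N->(2,4) | ant1:(2,0)->N->(1,0)
  grid max=1 at (0,0)
Step 3: ant0:(2,4)->S->(3,4) | ant1:(1,0)->N->(0,0)
  grid max=2 at (0,0)
Step 4: ant0:(3,4)->N->(2,4) | ant1:(0,0)->E->(0,1)
  grid max=1 at (0,0)
Step 5: ant0:(2,4)->S->(3,4) | ant1:(0,1)->W->(0,0)
  grid max=2 at (0,0)
Step 6: ant0:(3,4)->N->(2,4) | ant1:(0,0)->E->(0,1)
  grid max=1 at (0,0)
Final grid:
  1 1 0 0 0
  0 0 0 0 0
  0 0 0 0 1
  0 0 0 0 1
Max pheromone 1 at (0,0)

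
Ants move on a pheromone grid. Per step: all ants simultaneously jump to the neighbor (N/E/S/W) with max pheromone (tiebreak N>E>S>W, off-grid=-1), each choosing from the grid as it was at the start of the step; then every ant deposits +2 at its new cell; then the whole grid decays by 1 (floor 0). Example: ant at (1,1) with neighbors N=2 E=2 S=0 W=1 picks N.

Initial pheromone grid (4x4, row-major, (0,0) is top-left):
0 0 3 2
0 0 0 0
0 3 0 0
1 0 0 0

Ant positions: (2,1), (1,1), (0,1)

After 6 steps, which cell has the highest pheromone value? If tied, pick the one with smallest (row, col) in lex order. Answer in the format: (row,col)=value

Step 1: ant0:(2,1)->N->(1,1) | ant1:(1,1)->S->(2,1) | ant2:(0,1)->E->(0,2)
  grid max=4 at (0,2)
Step 2: ant0:(1,1)->S->(2,1) | ant1:(2,1)->N->(1,1) | ant2:(0,2)->E->(0,3)
  grid max=5 at (2,1)
Step 3: ant0:(2,1)->N->(1,1) | ant1:(1,1)->S->(2,1) | ant2:(0,3)->W->(0,2)
  grid max=6 at (2,1)
Step 4: ant0:(1,1)->S->(2,1) | ant1:(2,1)->N->(1,1) | ant2:(0,2)->E->(0,3)
  grid max=7 at (2,1)
Step 5: ant0:(2,1)->N->(1,1) | ant1:(1,1)->S->(2,1) | ant2:(0,3)->W->(0,2)
  grid max=8 at (2,1)
Step 6: ant0:(1,1)->S->(2,1) | ant1:(2,1)->N->(1,1) | ant2:(0,2)->E->(0,3)
  grid max=9 at (2,1)
Final grid:
  0 0 3 2
  0 6 0 0
  0 9 0 0
  0 0 0 0
Max pheromone 9 at (2,1)

Answer: (2,1)=9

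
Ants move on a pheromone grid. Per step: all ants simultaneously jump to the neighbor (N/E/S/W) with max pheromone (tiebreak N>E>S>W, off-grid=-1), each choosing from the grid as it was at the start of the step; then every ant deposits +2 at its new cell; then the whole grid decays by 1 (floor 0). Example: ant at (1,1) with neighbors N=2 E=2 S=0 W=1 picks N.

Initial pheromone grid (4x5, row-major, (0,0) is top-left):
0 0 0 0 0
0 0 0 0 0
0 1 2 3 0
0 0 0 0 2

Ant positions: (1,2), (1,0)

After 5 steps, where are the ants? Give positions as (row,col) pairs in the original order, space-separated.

Step 1: ant0:(1,2)->S->(2,2) | ant1:(1,0)->N->(0,0)
  grid max=3 at (2,2)
Step 2: ant0:(2,2)->E->(2,3) | ant1:(0,0)->E->(0,1)
  grid max=3 at (2,3)
Step 3: ant0:(2,3)->W->(2,2) | ant1:(0,1)->E->(0,2)
  grid max=3 at (2,2)
Step 4: ant0:(2,2)->E->(2,3) | ant1:(0,2)->E->(0,3)
  grid max=3 at (2,3)
Step 5: ant0:(2,3)->W->(2,2) | ant1:(0,3)->E->(0,4)
  grid max=3 at (2,2)

(2,2) (0,4)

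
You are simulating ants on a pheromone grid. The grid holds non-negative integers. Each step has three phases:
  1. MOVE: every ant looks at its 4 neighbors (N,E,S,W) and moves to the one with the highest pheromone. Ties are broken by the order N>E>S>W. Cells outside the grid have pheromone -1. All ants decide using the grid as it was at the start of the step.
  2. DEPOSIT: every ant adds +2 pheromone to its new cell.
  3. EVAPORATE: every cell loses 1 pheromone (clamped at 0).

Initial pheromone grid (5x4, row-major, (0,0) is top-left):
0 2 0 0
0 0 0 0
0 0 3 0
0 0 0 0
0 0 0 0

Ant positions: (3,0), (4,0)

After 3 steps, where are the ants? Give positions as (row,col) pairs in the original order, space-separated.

Step 1: ant0:(3,0)->N->(2,0) | ant1:(4,0)->N->(3,0)
  grid max=2 at (2,2)
Step 2: ant0:(2,0)->S->(3,0) | ant1:(3,0)->N->(2,0)
  grid max=2 at (2,0)
Step 3: ant0:(3,0)->N->(2,0) | ant1:(2,0)->S->(3,0)
  grid max=3 at (2,0)

(2,0) (3,0)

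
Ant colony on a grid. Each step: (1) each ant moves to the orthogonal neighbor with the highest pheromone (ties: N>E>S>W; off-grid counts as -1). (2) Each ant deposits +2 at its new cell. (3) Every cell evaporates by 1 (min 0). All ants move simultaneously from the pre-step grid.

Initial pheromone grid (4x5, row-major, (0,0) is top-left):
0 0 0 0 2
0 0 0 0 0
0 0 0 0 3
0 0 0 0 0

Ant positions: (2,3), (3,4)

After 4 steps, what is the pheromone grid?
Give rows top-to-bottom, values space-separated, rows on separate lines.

After step 1: ants at (2,4),(2,4)
  0 0 0 0 1
  0 0 0 0 0
  0 0 0 0 6
  0 0 0 0 0
After step 2: ants at (1,4),(1,4)
  0 0 0 0 0
  0 0 0 0 3
  0 0 0 0 5
  0 0 0 0 0
After step 3: ants at (2,4),(2,4)
  0 0 0 0 0
  0 0 0 0 2
  0 0 0 0 8
  0 0 0 0 0
After step 4: ants at (1,4),(1,4)
  0 0 0 0 0
  0 0 0 0 5
  0 0 0 0 7
  0 0 0 0 0

0 0 0 0 0
0 0 0 0 5
0 0 0 0 7
0 0 0 0 0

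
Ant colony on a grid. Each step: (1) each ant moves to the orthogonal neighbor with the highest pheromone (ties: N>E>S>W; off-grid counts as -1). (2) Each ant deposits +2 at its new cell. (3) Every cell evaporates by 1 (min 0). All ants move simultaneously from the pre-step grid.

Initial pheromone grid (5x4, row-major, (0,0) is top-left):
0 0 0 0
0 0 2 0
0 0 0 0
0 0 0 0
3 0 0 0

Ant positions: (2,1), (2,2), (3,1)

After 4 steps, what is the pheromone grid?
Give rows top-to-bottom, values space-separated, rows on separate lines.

After step 1: ants at (1,1),(1,2),(2,1)
  0 0 0 0
  0 1 3 0
  0 1 0 0
  0 0 0 0
  2 0 0 0
After step 2: ants at (1,2),(1,1),(1,1)
  0 0 0 0
  0 4 4 0
  0 0 0 0
  0 0 0 0
  1 0 0 0
After step 3: ants at (1,1),(1,2),(1,2)
  0 0 0 0
  0 5 7 0
  0 0 0 0
  0 0 0 0
  0 0 0 0
After step 4: ants at (1,2),(1,1),(1,1)
  0 0 0 0
  0 8 8 0
  0 0 0 0
  0 0 0 0
  0 0 0 0

0 0 0 0
0 8 8 0
0 0 0 0
0 0 0 0
0 0 0 0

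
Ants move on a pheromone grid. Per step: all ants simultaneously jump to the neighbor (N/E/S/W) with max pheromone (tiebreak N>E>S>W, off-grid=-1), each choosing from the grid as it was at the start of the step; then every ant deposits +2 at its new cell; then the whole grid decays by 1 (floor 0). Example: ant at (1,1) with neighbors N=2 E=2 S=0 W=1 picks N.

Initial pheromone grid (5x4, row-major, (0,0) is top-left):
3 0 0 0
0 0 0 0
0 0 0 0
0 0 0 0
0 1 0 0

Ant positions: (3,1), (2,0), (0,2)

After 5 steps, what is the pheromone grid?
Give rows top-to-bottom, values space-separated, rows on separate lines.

After step 1: ants at (4,1),(1,0),(0,3)
  2 0 0 1
  1 0 0 0
  0 0 0 0
  0 0 0 0
  0 2 0 0
After step 2: ants at (3,1),(0,0),(1,3)
  3 0 0 0
  0 0 0 1
  0 0 0 0
  0 1 0 0
  0 1 0 0
After step 3: ants at (4,1),(0,1),(0,3)
  2 1 0 1
  0 0 0 0
  0 0 0 0
  0 0 0 0
  0 2 0 0
After step 4: ants at (3,1),(0,0),(1,3)
  3 0 0 0
  0 0 0 1
  0 0 0 0
  0 1 0 0
  0 1 0 0
After step 5: ants at (4,1),(0,1),(0,3)
  2 1 0 1
  0 0 0 0
  0 0 0 0
  0 0 0 0
  0 2 0 0

2 1 0 1
0 0 0 0
0 0 0 0
0 0 0 0
0 2 0 0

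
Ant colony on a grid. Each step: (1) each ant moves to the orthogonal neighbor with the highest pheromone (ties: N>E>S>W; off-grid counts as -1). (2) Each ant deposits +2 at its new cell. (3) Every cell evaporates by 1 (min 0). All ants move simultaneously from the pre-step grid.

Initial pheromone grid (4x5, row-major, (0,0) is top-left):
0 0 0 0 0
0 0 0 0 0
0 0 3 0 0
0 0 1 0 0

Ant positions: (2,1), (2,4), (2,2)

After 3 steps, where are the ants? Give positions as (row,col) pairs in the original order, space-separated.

Step 1: ant0:(2,1)->E->(2,2) | ant1:(2,4)->N->(1,4) | ant2:(2,2)->S->(3,2)
  grid max=4 at (2,2)
Step 2: ant0:(2,2)->S->(3,2) | ant1:(1,4)->N->(0,4) | ant2:(3,2)->N->(2,2)
  grid max=5 at (2,2)
Step 3: ant0:(3,2)->N->(2,2) | ant1:(0,4)->S->(1,4) | ant2:(2,2)->S->(3,2)
  grid max=6 at (2,2)

(2,2) (1,4) (3,2)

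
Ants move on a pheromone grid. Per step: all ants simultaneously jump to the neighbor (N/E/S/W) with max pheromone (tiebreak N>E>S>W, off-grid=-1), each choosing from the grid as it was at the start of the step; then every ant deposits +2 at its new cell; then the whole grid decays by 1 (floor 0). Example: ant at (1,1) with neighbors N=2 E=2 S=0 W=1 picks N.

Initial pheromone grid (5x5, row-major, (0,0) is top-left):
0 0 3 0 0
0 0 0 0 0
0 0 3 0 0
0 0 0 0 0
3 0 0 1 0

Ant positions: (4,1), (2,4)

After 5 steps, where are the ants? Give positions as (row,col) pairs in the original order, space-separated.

Step 1: ant0:(4,1)->W->(4,0) | ant1:(2,4)->N->(1,4)
  grid max=4 at (4,0)
Step 2: ant0:(4,0)->N->(3,0) | ant1:(1,4)->N->(0,4)
  grid max=3 at (4,0)
Step 3: ant0:(3,0)->S->(4,0) | ant1:(0,4)->S->(1,4)
  grid max=4 at (4,0)
Step 4: ant0:(4,0)->N->(3,0) | ant1:(1,4)->N->(0,4)
  grid max=3 at (4,0)
Step 5: ant0:(3,0)->S->(4,0) | ant1:(0,4)->S->(1,4)
  grid max=4 at (4,0)

(4,0) (1,4)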